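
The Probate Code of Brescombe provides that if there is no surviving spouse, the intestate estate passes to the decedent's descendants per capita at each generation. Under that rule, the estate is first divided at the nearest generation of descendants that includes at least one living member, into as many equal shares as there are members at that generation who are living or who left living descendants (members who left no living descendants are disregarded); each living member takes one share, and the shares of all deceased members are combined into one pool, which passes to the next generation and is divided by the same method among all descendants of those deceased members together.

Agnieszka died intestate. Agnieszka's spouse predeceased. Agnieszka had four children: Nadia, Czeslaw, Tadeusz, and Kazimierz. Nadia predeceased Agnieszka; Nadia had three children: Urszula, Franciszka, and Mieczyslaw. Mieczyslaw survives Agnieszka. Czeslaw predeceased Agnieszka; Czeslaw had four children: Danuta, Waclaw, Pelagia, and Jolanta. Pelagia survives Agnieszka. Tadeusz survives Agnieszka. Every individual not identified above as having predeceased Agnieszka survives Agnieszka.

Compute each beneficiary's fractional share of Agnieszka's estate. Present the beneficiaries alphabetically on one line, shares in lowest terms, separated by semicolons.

There is no surviving spouse, so the entire estate passes to Agnieszka's descendants per capita at each generation.
At generation 1 (Nadia, Czeslaw, Tadeusz, Kazimierz) there are 4 shares of (1)/4 = 1/4 each.
Living: Tadeusz and Kazimierz — each takes 1/4.
Deceased: Nadia and Czeslaw. Their combined 1/2 is pooled and carried to generation 2.
At generation 2 (Urszula, Franciszka, Mieczyslaw, Danuta, Waclaw, Pelagia, Jolanta) there are 7 shares of (1/2)/7 = 1/14 each.
Living: Urszula, Franciszka, Mieczyslaw, Danuta, Waclaw, Pelagia, and Jolanta — each takes 1/14.

Danuta 1/14; Franciszka 1/14; Jolanta 1/14; Kazimierz 1/4; Mieczyslaw 1/14; Pelagia 1/14; Tadeusz 1/4; Urszula 1/14; Waclaw 1/14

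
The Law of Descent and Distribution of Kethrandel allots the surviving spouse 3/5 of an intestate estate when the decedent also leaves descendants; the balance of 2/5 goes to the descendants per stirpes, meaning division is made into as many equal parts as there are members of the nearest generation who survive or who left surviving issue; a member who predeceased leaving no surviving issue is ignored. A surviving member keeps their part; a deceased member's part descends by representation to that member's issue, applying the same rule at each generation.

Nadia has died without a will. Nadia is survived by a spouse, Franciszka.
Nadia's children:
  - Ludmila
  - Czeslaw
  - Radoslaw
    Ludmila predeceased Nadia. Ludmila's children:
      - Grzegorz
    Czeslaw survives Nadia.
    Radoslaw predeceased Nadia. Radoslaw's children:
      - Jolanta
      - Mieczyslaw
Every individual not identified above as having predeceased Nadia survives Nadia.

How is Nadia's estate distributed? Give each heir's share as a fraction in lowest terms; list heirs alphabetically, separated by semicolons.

Czeslaw 2/15; Franciszka 3/5; Grzegorz 2/15; Jolanta 1/15; Mieczyslaw 1/15

Franciszka, as surviving spouse, takes 3/5.
The remaining 2/5 passes to Nadia's descendants per stirpes.
The 2/5 is divided into 3 equal shares of 2/15 among Ludmila, Czeslaw, Radoslaw.
Ludmila predeceased; the 2/15 allotted to Ludmila's branch passes to Ludmila's issue by representation.
Grzegorz is the sole taker at this level and receives the full 2/15.
Czeslaw is living and takes 2/15.
Radoslaw predeceased; the 2/15 allotted to Radoslaw's branch passes to Radoslaw's issue by representation.
The 2/15 is divided into 2 equal shares of 1/15 among Jolanta, Mieczyslaw.
Jolanta is living and takes 1/15.
Mieczyslaw is living and takes 1/15.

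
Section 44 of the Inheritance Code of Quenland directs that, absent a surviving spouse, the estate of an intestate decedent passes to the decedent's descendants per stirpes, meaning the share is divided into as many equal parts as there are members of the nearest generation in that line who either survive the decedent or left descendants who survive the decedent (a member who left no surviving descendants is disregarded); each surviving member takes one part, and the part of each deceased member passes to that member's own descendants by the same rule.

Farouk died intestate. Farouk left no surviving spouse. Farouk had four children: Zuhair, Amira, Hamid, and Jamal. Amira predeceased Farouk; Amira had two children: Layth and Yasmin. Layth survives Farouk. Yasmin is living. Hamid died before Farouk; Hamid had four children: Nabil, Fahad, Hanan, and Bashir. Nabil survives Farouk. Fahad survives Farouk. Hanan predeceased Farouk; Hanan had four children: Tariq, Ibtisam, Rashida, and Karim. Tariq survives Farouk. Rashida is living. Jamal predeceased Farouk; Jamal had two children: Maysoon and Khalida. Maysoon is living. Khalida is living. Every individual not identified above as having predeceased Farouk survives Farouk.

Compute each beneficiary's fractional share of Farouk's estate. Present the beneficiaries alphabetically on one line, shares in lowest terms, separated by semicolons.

There is no surviving spouse, so the entire estate passes to Farouk's descendants per stirpes.
The estate is divided into 4 equal shares of 1/4 among Zuhair, Amira, Hamid, Jamal.
Zuhair is living and takes 1/4.
Amira predeceased; the 1/4 allotted to Amira's branch passes to Amira's issue by representation.
The 1/4 is divided into 2 equal shares of 1/8 among Layth, Yasmin.
Layth is living and takes 1/8.
Yasmin is living and takes 1/8.
Hamid predeceased; the 1/4 allotted to Hamid's branch passes to Hamid's issue by representation.
The 1/4 is divided into 4 equal shares of 1/16 among Nabil, Fahad, Hanan, Bashir.
Nabil is living and takes 1/16.
Fahad is living and takes 1/16.
Hanan predeceased; the 1/16 allotted to Hanan's branch passes to Hanan's issue by representation.
The 1/16 is divided into 4 equal shares of 1/64 among Tariq, Ibtisam, Rashida, Karim.
Tariq is living and takes 1/64.
Ibtisam is living and takes 1/64.
Rashida is living and takes 1/64.
Karim is living and takes 1/64.
Bashir is living and takes 1/16.
Jamal predeceased; the 1/4 allotted to Jamal's branch passes to Jamal's issue by representation.
The 1/4 is divided into 2 equal shares of 1/8 among Maysoon, Khalida.
Maysoon is living and takes 1/8.
Khalida is living and takes 1/8.

Bashir 1/16; Fahad 1/16; Ibtisam 1/64; Karim 1/64; Khalida 1/8; Layth 1/8; Maysoon 1/8; Nabil 1/16; Rashida 1/64; Tariq 1/64; Yasmin 1/8; Zuhair 1/4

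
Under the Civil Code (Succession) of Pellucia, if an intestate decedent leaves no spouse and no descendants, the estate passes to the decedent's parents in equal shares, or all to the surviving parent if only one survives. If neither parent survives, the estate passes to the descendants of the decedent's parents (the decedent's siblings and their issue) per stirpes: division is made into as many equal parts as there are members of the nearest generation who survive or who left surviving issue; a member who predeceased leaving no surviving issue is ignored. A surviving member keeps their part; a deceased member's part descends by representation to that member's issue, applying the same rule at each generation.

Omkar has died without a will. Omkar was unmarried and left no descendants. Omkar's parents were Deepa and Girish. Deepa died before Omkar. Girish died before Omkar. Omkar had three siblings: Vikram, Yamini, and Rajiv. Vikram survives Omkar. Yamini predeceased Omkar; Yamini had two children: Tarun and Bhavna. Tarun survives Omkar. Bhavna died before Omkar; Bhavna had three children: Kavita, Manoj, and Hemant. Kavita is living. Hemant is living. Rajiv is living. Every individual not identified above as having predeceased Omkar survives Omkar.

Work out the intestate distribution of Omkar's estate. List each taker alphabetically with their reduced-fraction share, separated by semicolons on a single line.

Hemant 1/18; Kavita 1/18; Manoj 1/18; Rajiv 1/3; Tarun 1/6; Vikram 1/3

Neither parent survives and there are no descendants, so the estate passes to Omkar's siblings and their issue per stirpes.
The estate is divided into 3 equal shares of 1/3 among Vikram, Yamini, Rajiv.
Vikram is living and takes 1/3.
Yamini predeceased; the 1/3 allotted to Yamini's branch passes to Yamini's issue by representation.
The 1/3 is divided into 2 equal shares of 1/6 among Tarun, Bhavna.
Tarun is living and takes 1/6.
Bhavna predeceased; the 1/6 allotted to Bhavna's branch passes to Bhavna's issue by representation.
The 1/6 is divided into 3 equal shares of 1/18 among Kavita, Manoj, Hemant.
Kavita is living and takes 1/18.
Manoj is living and takes 1/18.
Hemant is living and takes 1/18.
Rajiv is living and takes 1/3.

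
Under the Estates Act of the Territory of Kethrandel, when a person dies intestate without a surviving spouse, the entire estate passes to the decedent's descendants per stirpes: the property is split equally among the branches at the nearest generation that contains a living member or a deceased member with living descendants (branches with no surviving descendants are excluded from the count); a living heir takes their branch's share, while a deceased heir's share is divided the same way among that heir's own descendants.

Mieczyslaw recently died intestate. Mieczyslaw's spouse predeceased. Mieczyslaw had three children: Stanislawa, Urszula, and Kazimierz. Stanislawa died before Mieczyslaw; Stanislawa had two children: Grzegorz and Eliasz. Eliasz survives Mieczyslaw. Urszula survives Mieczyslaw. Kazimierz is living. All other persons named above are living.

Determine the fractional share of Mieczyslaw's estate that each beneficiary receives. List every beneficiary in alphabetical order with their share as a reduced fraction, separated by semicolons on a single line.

Eliasz 1/6; Grzegorz 1/6; Kazimierz 1/3; Urszula 1/3

There is no surviving spouse, so the entire estate passes to Mieczyslaw's descendants per stirpes.
The estate is divided into 3 equal shares of 1/3 among Stanislawa, Urszula, Kazimierz.
Stanislawa predeceased; the 1/3 allotted to Stanislawa's branch passes to Stanislawa's issue by representation.
The 1/3 is divided into 2 equal shares of 1/6 among Grzegorz, Eliasz.
Grzegorz is living and takes 1/6.
Eliasz is living and takes 1/6.
Urszula is living and takes 1/3.
Kazimierz is living and takes 1/3.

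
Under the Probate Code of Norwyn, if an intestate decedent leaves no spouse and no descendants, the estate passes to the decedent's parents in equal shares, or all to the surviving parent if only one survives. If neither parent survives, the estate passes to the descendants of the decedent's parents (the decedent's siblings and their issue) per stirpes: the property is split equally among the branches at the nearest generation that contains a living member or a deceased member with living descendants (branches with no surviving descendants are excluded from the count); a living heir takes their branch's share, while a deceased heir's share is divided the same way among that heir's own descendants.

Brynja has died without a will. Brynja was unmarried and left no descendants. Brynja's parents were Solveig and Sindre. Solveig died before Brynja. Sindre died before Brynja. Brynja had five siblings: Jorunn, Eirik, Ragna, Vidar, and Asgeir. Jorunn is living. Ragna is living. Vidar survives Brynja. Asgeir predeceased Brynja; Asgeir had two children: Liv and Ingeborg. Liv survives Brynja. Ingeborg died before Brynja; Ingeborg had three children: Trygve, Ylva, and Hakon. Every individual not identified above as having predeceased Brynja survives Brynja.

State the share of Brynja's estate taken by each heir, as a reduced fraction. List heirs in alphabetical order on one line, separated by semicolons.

Eirik 1/5; Hakon 1/30; Jorunn 1/5; Liv 1/10; Ragna 1/5; Trygve 1/30; Vidar 1/5; Ylva 1/30

Neither parent survives and there are no descendants, so the estate passes to Brynja's siblings and their issue per stirpes.
The estate is divided into 5 equal shares of 1/5 among Jorunn, Eirik, Ragna, Vidar, Asgeir.
Jorunn is living and takes 1/5.
Eirik is living and takes 1/5.
Ragna is living and takes 1/5.
Vidar is living and takes 1/5.
Asgeir predeceased; the 1/5 allotted to Asgeir's branch passes to Asgeir's issue by representation.
The 1/5 is divided into 2 equal shares of 1/10 among Liv, Ingeborg.
Liv is living and takes 1/10.
Ingeborg predeceased; the 1/10 allotted to Ingeborg's branch passes to Ingeborg's issue by representation.
The 1/10 is divided into 3 equal shares of 1/30 among Trygve, Ylva, Hakon.
Trygve is living and takes 1/30.
Ylva is living and takes 1/30.
Hakon is living and takes 1/30.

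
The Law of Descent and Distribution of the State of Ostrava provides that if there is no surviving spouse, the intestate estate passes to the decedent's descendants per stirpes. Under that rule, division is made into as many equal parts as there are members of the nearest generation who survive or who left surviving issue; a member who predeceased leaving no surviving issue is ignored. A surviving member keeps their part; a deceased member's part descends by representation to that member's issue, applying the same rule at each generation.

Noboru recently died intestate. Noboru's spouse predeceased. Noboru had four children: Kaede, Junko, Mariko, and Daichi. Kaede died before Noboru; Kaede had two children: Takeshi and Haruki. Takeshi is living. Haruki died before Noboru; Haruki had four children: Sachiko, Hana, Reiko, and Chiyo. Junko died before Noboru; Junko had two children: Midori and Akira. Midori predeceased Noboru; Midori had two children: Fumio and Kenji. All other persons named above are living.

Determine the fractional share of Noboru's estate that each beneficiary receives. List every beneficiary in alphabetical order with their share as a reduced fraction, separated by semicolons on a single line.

Akira 1/8; Chiyo 1/32; Daichi 1/4; Fumio 1/16; Hana 1/32; Kenji 1/16; Mariko 1/4; Reiko 1/32; Sachiko 1/32; Takeshi 1/8

There is no surviving spouse, so the entire estate passes to Noboru's descendants per stirpes.
The estate is divided into 4 equal shares of 1/4 among Kaede, Junko, Mariko, Daichi.
Kaede predeceased; the 1/4 allotted to Kaede's branch passes to Kaede's issue by representation.
The 1/4 is divided into 2 equal shares of 1/8 among Takeshi, Haruki.
Takeshi is living and takes 1/8.
Haruki predeceased; the 1/8 allotted to Haruki's branch passes to Haruki's issue by representation.
The 1/8 is divided into 4 equal shares of 1/32 among Sachiko, Hana, Reiko, Chiyo.
Sachiko is living and takes 1/32.
Hana is living and takes 1/32.
Reiko is living and takes 1/32.
Chiyo is living and takes 1/32.
Junko predeceased; the 1/4 allotted to Junko's branch passes to Junko's issue by representation.
The 1/4 is divided into 2 equal shares of 1/8 among Midori, Akira.
Midori predeceased; the 1/8 allotted to Midori's branch passes to Midori's issue by representation.
The 1/8 is divided into 2 equal shares of 1/16 among Fumio, Kenji.
Fumio is living and takes 1/16.
Kenji is living and takes 1/16.
Akira is living and takes 1/8.
Mariko is living and takes 1/4.
Daichi is living and takes 1/4.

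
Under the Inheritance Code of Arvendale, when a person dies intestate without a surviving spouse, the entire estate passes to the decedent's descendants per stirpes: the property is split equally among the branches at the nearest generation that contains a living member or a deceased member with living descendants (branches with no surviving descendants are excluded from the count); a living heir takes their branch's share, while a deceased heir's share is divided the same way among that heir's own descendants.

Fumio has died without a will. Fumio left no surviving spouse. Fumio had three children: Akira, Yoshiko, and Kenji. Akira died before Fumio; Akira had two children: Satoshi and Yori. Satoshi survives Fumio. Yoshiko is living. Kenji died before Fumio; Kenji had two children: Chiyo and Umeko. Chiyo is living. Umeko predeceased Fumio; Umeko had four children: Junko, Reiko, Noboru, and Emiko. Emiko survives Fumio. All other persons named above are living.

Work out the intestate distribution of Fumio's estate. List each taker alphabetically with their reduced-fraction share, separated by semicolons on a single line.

Chiyo 1/6; Emiko 1/24; Junko 1/24; Noboru 1/24; Reiko 1/24; Satoshi 1/6; Yori 1/6; Yoshiko 1/3

There is no surviving spouse, so the entire estate passes to Fumio's descendants per stirpes.
The estate is divided into 3 equal shares of 1/3 among Akira, Yoshiko, Kenji.
Akira predeceased; the 1/3 allotted to Akira's branch passes to Akira's issue by representation.
The 1/3 is divided into 2 equal shares of 1/6 among Satoshi, Yori.
Satoshi is living and takes 1/6.
Yori is living and takes 1/6.
Yoshiko is living and takes 1/3.
Kenji predeceased; the 1/3 allotted to Kenji's branch passes to Kenji's issue by representation.
The 1/3 is divided into 2 equal shares of 1/6 among Chiyo, Umeko.
Chiyo is living and takes 1/6.
Umeko predeceased; the 1/6 allotted to Umeko's branch passes to Umeko's issue by representation.
The 1/6 is divided into 4 equal shares of 1/24 among Junko, Reiko, Noboru, Emiko.
Junko is living and takes 1/24.
Reiko is living and takes 1/24.
Noboru is living and takes 1/24.
Emiko is living and takes 1/24.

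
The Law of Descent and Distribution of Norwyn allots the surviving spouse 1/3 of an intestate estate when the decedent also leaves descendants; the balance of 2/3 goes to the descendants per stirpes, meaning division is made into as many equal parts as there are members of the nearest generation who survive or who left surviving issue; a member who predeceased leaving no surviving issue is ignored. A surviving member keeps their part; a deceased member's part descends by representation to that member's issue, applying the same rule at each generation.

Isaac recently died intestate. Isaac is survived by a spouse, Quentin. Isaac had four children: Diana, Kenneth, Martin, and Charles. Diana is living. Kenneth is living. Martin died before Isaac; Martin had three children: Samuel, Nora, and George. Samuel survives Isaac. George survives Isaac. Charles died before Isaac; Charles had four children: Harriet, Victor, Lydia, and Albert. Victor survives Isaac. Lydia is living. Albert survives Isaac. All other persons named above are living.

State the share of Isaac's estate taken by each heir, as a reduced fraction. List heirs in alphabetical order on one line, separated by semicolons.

Albert 1/24; Diana 1/6; George 1/18; Harriet 1/24; Kenneth 1/6; Lydia 1/24; Nora 1/18; Quentin 1/3; Samuel 1/18; Victor 1/24

Quentin, as surviving spouse, takes 1/3.
The remaining 2/3 passes to Isaac's descendants per stirpes.
The 2/3 is divided into 4 equal shares of 1/6 among Diana, Kenneth, Martin, Charles.
Diana is living and takes 1/6.
Kenneth is living and takes 1/6.
Martin predeceased; the 1/6 allotted to Martin's branch passes to Martin's issue by representation.
The 1/6 is divided into 3 equal shares of 1/18 among Samuel, Nora, George.
Samuel is living and takes 1/18.
Nora is living and takes 1/18.
George is living and takes 1/18.
Charles predeceased; the 1/6 allotted to Charles's branch passes to Charles's issue by representation.
The 1/6 is divided into 4 equal shares of 1/24 among Harriet, Victor, Lydia, Albert.
Harriet is living and takes 1/24.
Victor is living and takes 1/24.
Lydia is living and takes 1/24.
Albert is living and takes 1/24.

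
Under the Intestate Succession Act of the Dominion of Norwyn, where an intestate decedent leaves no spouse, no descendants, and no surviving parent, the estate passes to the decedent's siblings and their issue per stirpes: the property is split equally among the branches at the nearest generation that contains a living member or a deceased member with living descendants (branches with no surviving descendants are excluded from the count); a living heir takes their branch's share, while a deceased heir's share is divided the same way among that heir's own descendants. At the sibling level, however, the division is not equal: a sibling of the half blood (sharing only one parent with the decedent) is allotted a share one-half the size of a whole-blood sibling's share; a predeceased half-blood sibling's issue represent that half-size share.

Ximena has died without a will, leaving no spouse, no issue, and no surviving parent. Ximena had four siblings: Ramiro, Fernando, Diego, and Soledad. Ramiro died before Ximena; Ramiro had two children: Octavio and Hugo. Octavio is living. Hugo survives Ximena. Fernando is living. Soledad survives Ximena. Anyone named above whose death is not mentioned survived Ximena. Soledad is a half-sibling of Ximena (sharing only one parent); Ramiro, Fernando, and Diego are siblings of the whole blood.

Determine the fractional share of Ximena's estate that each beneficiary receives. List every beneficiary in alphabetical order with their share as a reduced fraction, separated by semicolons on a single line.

No spouse, descendants, or parent survives, so the estate passes to Ximena's siblings per stirpes.
Half-blood siblings count for one-half the weight of whole-blood siblings at the initial division.
Dividing 1 in proportion to weights (total weight 7/2): Ramiro (weight 1) → 2/7; Fernando (weight 1) → 2/7; Diego (weight 1) → 2/7; Soledad (weight 1/2) → 1/7.
Ramiro predeceased; the 2/7 allotted to Ramiro's branch passes to Ramiro's issue by representation.
The 2/7 is divided into 2 equal shares of 1/7 among Octavio, Hugo.
Octavio is living and takes 1/7.
Hugo is living and takes 1/7.
Fernando is living and takes 2/7.
Diego is living and takes 2/7.
Soledad is living and takes 1/7.

Diego 2/7; Fernando 2/7; Hugo 1/7; Octavio 1/7; Soledad 1/7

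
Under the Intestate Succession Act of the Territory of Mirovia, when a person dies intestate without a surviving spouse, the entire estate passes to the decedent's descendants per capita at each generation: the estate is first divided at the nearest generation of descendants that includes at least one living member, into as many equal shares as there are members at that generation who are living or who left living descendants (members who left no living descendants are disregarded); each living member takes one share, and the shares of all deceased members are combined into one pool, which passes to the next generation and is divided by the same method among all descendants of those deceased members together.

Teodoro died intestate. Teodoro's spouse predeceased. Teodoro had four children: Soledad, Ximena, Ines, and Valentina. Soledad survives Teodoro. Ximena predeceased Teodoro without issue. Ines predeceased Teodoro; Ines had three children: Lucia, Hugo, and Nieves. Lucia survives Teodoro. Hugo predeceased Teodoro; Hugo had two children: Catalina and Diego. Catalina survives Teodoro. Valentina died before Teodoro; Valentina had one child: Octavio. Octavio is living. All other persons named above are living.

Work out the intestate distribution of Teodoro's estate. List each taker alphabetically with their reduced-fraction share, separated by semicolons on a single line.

Catalina 1/12; Diego 1/12; Lucia 1/6; Nieves 1/6; Octavio 1/6; Soledad 1/3

There is no surviving spouse, so the entire estate passes to Teodoro's descendants per capita at each generation.
At generation 1 (Soledad, Ines, Valentina) there are 3 shares of (1)/3 = 1/3 each.
Living: Soledad — each takes 1/3.
Deceased: Ines and Valentina. Their combined 2/3 is pooled and carried to generation 2.
At generation 2 (Lucia, Hugo, Nieves, Octavio) there are 4 shares of (2/3)/4 = 1/6 each.
Living: Lucia, Nieves, and Octavio — each takes 1/6.
Deceased: Hugo. That 1/6 share is carried to generation 3.
At generation 3 (Catalina, Diego) there are 2 shares of (1/6)/2 = 1/12 each.
Living: Catalina and Diego — each takes 1/12.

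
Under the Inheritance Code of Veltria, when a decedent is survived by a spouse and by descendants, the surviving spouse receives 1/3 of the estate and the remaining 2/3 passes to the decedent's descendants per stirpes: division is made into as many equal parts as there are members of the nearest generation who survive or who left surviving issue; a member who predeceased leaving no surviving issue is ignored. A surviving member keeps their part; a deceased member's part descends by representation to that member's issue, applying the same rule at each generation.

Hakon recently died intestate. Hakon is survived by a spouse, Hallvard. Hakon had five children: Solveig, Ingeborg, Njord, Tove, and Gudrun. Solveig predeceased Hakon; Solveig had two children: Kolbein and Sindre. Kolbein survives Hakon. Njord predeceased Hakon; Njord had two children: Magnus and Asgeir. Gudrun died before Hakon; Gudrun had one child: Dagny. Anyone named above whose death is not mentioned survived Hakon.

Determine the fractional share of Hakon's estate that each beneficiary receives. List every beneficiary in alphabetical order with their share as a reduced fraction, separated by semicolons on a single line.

Hallvard, as surviving spouse, takes 1/3.
The remaining 2/3 passes to Hakon's descendants per stirpes.
The 2/3 is divided into 5 equal shares of 2/15 among Solveig, Ingeborg, Njord, Tove, Gudrun.
Solveig predeceased; the 2/15 allotted to Solveig's branch passes to Solveig's issue by representation.
The 2/15 is divided into 2 equal shares of 1/15 among Kolbein, Sindre.
Kolbein is living and takes 1/15.
Sindre is living and takes 1/15.
Ingeborg is living and takes 2/15.
Njord predeceased; the 2/15 allotted to Njord's branch passes to Njord's issue by representation.
The 2/15 is divided into 2 equal shares of 1/15 among Magnus, Asgeir.
Magnus is living and takes 1/15.
Asgeir is living and takes 1/15.
Tove is living and takes 2/15.
Gudrun predeceased; the 2/15 allotted to Gudrun's branch passes to Gudrun's issue by representation.
Dagny is the sole taker at this level and receives the full 2/15.

Asgeir 1/15; Dagny 2/15; Hallvard 1/3; Ingeborg 2/15; Kolbein 1/15; Magnus 1/15; Sindre 1/15; Tove 2/15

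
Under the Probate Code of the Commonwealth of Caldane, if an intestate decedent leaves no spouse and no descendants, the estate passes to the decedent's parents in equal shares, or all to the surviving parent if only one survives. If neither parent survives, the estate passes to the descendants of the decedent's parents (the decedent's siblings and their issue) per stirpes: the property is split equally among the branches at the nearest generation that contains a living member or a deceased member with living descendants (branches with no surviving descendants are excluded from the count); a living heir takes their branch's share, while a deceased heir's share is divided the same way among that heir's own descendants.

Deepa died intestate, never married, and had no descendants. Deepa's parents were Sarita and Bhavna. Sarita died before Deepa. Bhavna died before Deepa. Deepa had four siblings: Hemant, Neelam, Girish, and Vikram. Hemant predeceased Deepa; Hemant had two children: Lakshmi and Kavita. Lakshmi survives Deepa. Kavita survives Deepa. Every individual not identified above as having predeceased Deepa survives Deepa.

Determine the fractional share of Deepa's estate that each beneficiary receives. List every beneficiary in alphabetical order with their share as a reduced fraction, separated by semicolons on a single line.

Neither parent survives and there are no descendants, so the estate passes to Deepa's siblings and their issue per stirpes.
The estate is divided into 4 equal shares of 1/4 among Hemant, Neelam, Girish, Vikram.
Hemant predeceased; the 1/4 allotted to Hemant's branch passes to Hemant's issue by representation.
The 1/4 is divided into 2 equal shares of 1/8 among Lakshmi, Kavita.
Lakshmi is living and takes 1/8.
Kavita is living and takes 1/8.
Neelam is living and takes 1/4.
Girish is living and takes 1/4.
Vikram is living and takes 1/4.

Girish 1/4; Kavita 1/8; Lakshmi 1/8; Neelam 1/4; Vikram 1/4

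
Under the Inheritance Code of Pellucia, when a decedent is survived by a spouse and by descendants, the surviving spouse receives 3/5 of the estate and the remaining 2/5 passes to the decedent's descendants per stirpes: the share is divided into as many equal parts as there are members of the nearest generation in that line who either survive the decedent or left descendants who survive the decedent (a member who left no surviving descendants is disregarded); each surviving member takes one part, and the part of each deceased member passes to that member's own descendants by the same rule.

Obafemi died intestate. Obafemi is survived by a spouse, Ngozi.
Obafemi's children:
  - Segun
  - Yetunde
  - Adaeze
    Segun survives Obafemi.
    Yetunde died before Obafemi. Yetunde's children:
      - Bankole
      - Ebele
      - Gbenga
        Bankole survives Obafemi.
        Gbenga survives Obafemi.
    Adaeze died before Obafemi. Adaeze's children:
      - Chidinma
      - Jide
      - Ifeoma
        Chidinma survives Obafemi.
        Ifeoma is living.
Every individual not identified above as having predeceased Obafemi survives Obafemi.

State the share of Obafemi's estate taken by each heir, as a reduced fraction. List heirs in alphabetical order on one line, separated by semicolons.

Bankole 2/45; Chidinma 2/45; Ebele 2/45; Gbenga 2/45; Ifeoma 2/45; Jide 2/45; Ngozi 3/5; Segun 2/15

Ngozi, as surviving spouse, takes 3/5.
The remaining 2/5 passes to Obafemi's descendants per stirpes.
The 2/5 is divided into 3 equal shares of 2/15 among Segun, Yetunde, Adaeze.
Segun is living and takes 2/15.
Yetunde predeceased; the 2/15 allotted to Yetunde's branch passes to Yetunde's issue by representation.
The 2/15 is divided into 3 equal shares of 2/45 among Bankole, Ebele, Gbenga.
Bankole is living and takes 2/45.
Ebele is living and takes 2/45.
Gbenga is living and takes 2/45.
Adaeze predeceased; the 2/15 allotted to Adaeze's branch passes to Adaeze's issue by representation.
The 2/15 is divided into 3 equal shares of 2/45 among Chidinma, Jide, Ifeoma.
Chidinma is living and takes 2/45.
Jide is living and takes 2/45.
Ifeoma is living and takes 2/45.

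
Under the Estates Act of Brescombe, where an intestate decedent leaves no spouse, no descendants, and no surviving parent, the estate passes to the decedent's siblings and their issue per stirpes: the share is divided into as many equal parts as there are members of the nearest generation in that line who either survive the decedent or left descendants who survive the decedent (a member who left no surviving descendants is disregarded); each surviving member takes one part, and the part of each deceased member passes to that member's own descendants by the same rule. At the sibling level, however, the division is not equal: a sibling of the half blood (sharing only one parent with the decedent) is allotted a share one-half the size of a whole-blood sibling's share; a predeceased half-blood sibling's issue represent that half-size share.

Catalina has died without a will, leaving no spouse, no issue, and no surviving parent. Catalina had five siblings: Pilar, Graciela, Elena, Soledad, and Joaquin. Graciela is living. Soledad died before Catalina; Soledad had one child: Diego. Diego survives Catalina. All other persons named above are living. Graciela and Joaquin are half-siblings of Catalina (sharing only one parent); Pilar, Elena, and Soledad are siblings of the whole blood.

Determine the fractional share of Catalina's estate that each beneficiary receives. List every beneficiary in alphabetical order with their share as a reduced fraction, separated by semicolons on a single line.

Diego 1/4; Elena 1/4; Graciela 1/8; Joaquin 1/8; Pilar 1/4

No spouse, descendants, or parent survives, so the estate passes to Catalina's siblings per stirpes.
Half-blood siblings count for one-half the weight of whole-blood siblings at the initial division.
Dividing 1 in proportion to weights (total weight 4): Pilar (weight 1) → 1/4; Graciela (weight 1/2) → 1/8; Elena (weight 1) → 1/4; Soledad (weight 1) → 1/4; Joaquin (weight 1/2) → 1/8.
Pilar is living and takes 1/4.
Graciela is living and takes 1/8.
Elena is living and takes 1/4.
Soledad predeceased; the 1/4 allotted to Soledad's branch passes to Soledad's issue by representation.
Diego is the sole taker at this level and receives the full 1/4.
Joaquin is living and takes 1/8.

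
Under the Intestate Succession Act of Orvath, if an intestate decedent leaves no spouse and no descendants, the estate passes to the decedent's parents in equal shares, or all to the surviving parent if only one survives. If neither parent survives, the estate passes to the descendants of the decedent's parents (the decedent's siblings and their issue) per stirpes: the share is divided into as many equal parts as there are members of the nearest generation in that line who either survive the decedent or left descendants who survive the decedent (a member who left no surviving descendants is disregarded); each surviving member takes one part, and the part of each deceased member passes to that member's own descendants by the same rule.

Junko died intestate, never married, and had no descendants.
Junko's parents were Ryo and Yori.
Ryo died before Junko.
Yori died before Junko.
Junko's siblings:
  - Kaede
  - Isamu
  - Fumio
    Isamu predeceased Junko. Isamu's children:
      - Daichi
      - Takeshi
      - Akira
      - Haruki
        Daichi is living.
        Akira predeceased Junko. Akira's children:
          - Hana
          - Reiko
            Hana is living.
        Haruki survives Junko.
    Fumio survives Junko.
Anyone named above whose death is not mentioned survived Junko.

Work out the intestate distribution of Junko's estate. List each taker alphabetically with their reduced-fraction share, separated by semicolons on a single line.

Daichi 1/12; Fumio 1/3; Hana 1/24; Haruki 1/12; Kaede 1/3; Reiko 1/24; Takeshi 1/12

Neither parent survives and there are no descendants, so the estate passes to Junko's siblings and their issue per stirpes.
The estate is divided into 3 equal shares of 1/3 among Kaede, Isamu, Fumio.
Kaede is living and takes 1/3.
Isamu predeceased; the 1/3 allotted to Isamu's branch passes to Isamu's issue by representation.
The 1/3 is divided into 4 equal shares of 1/12 among Daichi, Takeshi, Akira, Haruki.
Daichi is living and takes 1/12.
Takeshi is living and takes 1/12.
Akira predeceased; the 1/12 allotted to Akira's branch passes to Akira's issue by representation.
The 1/12 is divided into 2 equal shares of 1/24 among Hana, Reiko.
Hana is living and takes 1/24.
Reiko is living and takes 1/24.
Haruki is living and takes 1/12.
Fumio is living and takes 1/3.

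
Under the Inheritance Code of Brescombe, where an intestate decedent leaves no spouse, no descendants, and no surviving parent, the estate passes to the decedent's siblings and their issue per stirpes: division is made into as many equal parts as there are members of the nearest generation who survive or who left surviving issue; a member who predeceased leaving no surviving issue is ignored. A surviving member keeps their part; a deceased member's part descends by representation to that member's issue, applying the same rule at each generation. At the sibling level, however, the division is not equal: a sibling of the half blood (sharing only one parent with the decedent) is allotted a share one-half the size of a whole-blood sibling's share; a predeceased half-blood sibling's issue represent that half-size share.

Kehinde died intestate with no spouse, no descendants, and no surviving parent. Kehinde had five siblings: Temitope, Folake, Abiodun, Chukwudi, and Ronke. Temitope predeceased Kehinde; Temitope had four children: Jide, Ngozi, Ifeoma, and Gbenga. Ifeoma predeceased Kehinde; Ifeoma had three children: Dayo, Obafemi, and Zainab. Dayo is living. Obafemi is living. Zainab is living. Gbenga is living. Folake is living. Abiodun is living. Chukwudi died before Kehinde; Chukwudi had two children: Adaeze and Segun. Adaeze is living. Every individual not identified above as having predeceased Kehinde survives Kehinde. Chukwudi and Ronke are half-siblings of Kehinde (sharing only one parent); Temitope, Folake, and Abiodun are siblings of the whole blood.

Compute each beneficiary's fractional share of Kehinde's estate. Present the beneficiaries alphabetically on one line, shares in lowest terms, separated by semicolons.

Abiodun 1/4; Adaeze 1/16; Dayo 1/48; Folake 1/4; Gbenga 1/16; Jide 1/16; Ngozi 1/16; Obafemi 1/48; Ronke 1/8; Segun 1/16; Zainab 1/48

No spouse, descendants, or parent survives, so the estate passes to Kehinde's siblings per stirpes.
Half-blood siblings count for one-half the weight of whole-blood siblings at the initial division.
Dividing 1 in proportion to weights (total weight 4): Temitope (weight 1) → 1/4; Folake (weight 1) → 1/4; Abiodun (weight 1) → 1/4; Chukwudi (weight 1/2) → 1/8; Ronke (weight 1/2) → 1/8.
Temitope predeceased; the 1/4 allotted to Temitope's branch passes to Temitope's issue by representation.
The 1/4 is divided into 4 equal shares of 1/16 among Jide, Ngozi, Ifeoma, Gbenga.
Jide is living and takes 1/16.
Ngozi is living and takes 1/16.
Ifeoma predeceased; the 1/16 allotted to Ifeoma's branch passes to Ifeoma's issue by representation.
The 1/16 is divided into 3 equal shares of 1/48 among Dayo, Obafemi, Zainab.
Dayo is living and takes 1/48.
Obafemi is living and takes 1/48.
Zainab is living and takes 1/48.
Gbenga is living and takes 1/16.
Folake is living and takes 1/4.
Abiodun is living and takes 1/4.
Chukwudi predeceased; the 1/8 allotted to Chukwudi's branch passes to Chukwudi's issue by representation.
The 1/8 is divided into 2 equal shares of 1/16 among Adaeze, Segun.
Adaeze is living and takes 1/16.
Segun is living and takes 1/16.
Ronke is living and takes 1/8.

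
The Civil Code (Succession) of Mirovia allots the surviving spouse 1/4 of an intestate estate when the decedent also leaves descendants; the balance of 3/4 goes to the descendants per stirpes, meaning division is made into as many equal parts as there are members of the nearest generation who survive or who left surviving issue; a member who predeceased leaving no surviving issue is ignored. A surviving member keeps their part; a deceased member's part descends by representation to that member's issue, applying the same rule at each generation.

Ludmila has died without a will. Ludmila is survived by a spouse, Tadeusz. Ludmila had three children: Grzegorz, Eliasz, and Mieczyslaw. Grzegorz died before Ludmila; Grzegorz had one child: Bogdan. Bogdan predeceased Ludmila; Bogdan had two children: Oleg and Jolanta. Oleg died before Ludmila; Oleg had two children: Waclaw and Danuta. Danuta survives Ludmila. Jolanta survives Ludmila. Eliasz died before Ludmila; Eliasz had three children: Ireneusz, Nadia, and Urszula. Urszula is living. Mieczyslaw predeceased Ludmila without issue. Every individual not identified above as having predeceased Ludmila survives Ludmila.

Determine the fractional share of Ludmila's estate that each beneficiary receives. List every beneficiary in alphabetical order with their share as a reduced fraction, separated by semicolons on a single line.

Tadeusz, as surviving spouse, takes 1/4.
The remaining 3/4 passes to Ludmila's descendants per stirpes.
Mieczyslaw left no surviving issue, so that branch lapses and is disregarded.
The 3/4 is divided into 2 equal shares of 3/8 among Grzegorz, Eliasz.
Grzegorz predeceased; the 3/8 allotted to Grzegorz's branch passes to Grzegorz's issue by representation.
Bogdan's line is the sole branch at this level, so the full 3/8 passes to Bogdan's issue by representation.
The 3/8 is divided into 2 equal shares of 3/16 among Oleg, Jolanta.
Oleg predeceased; the 3/16 allotted to Oleg's branch passes to Oleg's issue by representation.
The 3/16 is divided into 2 equal shares of 3/32 among Waclaw, Danuta.
Waclaw is living and takes 3/32.
Danuta is living and takes 3/32.
Jolanta is living and takes 3/16.
Eliasz predeceased; the 3/8 allotted to Eliasz's branch passes to Eliasz's issue by representation.
The 3/8 is divided into 3 equal shares of 1/8 among Ireneusz, Nadia, Urszula.
Ireneusz is living and takes 1/8.
Nadia is living and takes 1/8.
Urszula is living and takes 1/8.

Danuta 3/32; Ireneusz 1/8; Jolanta 3/16; Nadia 1/8; Tadeusz 1/4; Urszula 1/8; Waclaw 3/32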